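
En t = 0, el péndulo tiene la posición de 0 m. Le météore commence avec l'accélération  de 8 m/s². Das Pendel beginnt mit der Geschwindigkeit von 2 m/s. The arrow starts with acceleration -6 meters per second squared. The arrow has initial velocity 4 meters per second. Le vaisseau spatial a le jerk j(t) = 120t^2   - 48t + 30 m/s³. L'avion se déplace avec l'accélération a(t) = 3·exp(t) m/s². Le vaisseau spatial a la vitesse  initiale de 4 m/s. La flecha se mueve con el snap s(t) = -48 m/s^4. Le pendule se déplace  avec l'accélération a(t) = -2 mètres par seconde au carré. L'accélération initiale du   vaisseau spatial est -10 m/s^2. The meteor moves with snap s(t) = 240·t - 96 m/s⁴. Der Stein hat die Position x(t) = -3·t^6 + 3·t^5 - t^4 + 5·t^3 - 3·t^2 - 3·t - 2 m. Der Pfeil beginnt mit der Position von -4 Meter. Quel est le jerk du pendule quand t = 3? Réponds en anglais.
Starting from acceleration a(t) = -2, we take 1 derivative. Differentiating acceleration, we get jerk: j(t) = 0. We have jerk j(t) = 0. Substituting t = 3: j(3) = 0.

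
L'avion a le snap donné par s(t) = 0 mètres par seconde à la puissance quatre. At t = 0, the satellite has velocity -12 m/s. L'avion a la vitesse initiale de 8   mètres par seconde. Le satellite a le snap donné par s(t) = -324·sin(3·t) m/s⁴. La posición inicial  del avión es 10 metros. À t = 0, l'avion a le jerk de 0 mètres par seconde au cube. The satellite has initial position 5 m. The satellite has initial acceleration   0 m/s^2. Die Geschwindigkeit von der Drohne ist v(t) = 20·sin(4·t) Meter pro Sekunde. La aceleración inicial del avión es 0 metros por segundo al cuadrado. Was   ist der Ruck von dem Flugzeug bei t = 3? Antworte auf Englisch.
To find the answer, we compute 1 integral of s(t) = 0. Finding the antiderivative of s(t) and using j(0) = 0: j(t) = 0. Using j(t) = 0 and substituting t = 3, we find j = 0.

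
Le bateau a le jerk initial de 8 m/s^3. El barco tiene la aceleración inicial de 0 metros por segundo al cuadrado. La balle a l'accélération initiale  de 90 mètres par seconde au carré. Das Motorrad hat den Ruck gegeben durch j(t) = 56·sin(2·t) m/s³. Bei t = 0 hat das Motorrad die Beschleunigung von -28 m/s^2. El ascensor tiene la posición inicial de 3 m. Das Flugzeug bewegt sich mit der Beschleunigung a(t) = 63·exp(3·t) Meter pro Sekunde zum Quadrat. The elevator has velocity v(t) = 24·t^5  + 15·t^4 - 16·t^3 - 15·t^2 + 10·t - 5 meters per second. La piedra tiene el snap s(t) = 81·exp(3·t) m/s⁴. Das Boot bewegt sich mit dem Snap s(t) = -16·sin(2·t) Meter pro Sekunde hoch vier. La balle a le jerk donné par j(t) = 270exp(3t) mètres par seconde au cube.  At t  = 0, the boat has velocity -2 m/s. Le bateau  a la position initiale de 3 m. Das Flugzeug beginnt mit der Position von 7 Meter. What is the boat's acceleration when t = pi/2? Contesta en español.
Necesitamos integrar nuestra ecuación del snap s(t) = -16·sin(2·t) 2 veces. Integrando el snap y usando la condición inicial j(0) = 8, obtenemos j(t) = 8·cos(2·t). Integrando la sacudida y usando la condición inicial a(0) = 0, obtenemos a(t) = 4·sin(2·t). Usando a(t) = 4·sin(2·t) y sustituyendo t = pi/2, encontramos a = 0.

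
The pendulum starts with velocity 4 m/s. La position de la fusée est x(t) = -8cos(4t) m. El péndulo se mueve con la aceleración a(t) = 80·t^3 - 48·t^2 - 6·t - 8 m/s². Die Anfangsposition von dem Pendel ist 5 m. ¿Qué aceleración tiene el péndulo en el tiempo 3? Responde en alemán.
Wir haben die Beschleunigung a(t) = 80·t^3 - 48·t^2 - 6·t - 8. Durch Einsetzen von t = 3: a(3) = 1702.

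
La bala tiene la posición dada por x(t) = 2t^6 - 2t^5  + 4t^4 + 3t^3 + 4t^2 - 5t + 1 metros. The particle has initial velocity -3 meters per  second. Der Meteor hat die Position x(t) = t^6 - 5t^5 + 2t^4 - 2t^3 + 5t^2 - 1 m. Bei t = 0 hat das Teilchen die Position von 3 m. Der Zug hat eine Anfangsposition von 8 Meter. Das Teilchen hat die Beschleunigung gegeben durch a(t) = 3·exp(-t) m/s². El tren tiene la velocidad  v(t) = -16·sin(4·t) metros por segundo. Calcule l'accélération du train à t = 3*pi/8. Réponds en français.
En partant de la vitesse v(t) = -16·sin(4·t), nous prenons 1 dérivée. En dérivant la vitesse, nous obtenons l'accélération: a(t) = -64·cos(4·t). De l'équation de l'accélération a(t) = -64·cos(4·t), nous substituons t = 3*pi/8 pour obtenir a = 0.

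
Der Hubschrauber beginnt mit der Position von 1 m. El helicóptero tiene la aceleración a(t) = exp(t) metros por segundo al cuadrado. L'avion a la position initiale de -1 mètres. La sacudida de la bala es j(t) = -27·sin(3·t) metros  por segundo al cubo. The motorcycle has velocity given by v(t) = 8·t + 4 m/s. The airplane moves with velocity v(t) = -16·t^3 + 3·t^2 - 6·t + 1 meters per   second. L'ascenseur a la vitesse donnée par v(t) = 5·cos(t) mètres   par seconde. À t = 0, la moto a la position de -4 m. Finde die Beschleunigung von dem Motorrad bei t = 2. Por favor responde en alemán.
Ausgehend von der Geschwindigkeit v(t) = 8·t + 4, nehmen wir 1 Ableitung. Durch Ableiten von der Geschwindigkeit erhalten wir die Beschleunigung: a(t) = 8. Wir haben die Beschleunigung a(t) = 8. Durch Einsetzen von t = 2: a(2) = 8.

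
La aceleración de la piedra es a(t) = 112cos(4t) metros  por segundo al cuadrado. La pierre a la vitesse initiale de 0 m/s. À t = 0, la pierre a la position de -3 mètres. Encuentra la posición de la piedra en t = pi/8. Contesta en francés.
Pour résoudre ceci, nous devons prendre 2 primitives de notre équation de l'accélération a(t) = 112·cos(4·t). L'intégrale de l'accélération, avec v(0) = 0, donne la vitesse: v(t) = 28·sin(4·t). En intégrant la vitesse et en utilisant la condition initiale x(0) = -3, nous obtenons x(t) = 4 - 7·cos(4·t). Nous avons la position x(t) = 4 - 7·cos(4·t). En substituant t = pi/8: x(pi/8) = 4.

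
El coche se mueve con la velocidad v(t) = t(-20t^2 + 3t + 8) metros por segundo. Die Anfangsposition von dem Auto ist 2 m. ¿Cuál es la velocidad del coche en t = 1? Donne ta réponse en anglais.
We have velocity v(t) = t·(-20·t^2 + 3·t + 8). Substituting t = 1: v(1) = -9.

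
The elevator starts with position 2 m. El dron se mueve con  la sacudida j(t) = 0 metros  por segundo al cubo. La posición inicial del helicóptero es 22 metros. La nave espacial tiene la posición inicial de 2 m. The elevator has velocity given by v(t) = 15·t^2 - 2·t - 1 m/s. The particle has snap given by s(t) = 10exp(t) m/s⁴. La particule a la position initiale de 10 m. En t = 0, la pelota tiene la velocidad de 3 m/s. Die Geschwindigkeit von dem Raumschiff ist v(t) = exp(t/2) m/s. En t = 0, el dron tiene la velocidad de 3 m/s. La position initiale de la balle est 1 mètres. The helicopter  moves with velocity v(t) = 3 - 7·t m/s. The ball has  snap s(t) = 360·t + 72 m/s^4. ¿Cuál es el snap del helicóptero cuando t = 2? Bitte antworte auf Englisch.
Starting from velocity v(t) = 3 - 7·t, we take 3 derivatives. Differentiating velocity, we get acceleration: a(t) = -7. Differentiating acceleration, we get jerk: j(t) = 0. Differentiating jerk, we get snap: s(t) = 0. From the given snap equation s(t) = 0, we substitute t = 2 to get s = 0.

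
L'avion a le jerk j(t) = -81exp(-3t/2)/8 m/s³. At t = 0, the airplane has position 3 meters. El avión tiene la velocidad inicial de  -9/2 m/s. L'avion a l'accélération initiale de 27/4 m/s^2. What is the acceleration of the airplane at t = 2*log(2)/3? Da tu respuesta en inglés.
We need to integrate our jerk equation j(t) = -81·exp(-3·t/2)/8 1 time. The integral of jerk, with a(0) = 27/4, gives acceleration: a(t) = 27·exp(-3·t/2)/4. From the given acceleration equation a(t) = 27·exp(-3·t/2)/4, we substitute t = 2*log(2)/3 to get a = 27/8.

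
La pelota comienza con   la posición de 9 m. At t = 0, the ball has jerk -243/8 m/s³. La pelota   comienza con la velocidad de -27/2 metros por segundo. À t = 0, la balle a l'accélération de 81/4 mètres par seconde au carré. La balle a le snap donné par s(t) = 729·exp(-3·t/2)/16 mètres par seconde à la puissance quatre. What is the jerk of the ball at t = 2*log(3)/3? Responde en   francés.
Pour résoudre ceci, nous devons prendre 1 intégrale de notre équation du snap s(t) = 729·exp(-3·t/2)/16. L'intégrale du snap est le jerk. En utilisant j(0) = -243/8, nous obtenons j(t) = -243·exp(-3·t/2)/8. En utilisant j(t) = -243·exp(-3·t/2)/8 et en substituant t = 2*log(3)/3, nous trouvons j = -81/8.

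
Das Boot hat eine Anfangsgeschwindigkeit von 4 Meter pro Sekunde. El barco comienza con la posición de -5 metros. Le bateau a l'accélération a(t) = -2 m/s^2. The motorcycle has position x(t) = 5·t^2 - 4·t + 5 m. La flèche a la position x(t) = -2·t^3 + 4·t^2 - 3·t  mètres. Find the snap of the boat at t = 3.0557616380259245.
Starting from acceleration a(t) = -2, we take 2 derivatives. The derivative of acceleration gives jerk: j(t) = 0. The derivative of jerk gives snap: s(t) = 0. We have snap s(t) = 0. Substituting t = 3.0557616380259245: s(3.0557616380259245) = 0.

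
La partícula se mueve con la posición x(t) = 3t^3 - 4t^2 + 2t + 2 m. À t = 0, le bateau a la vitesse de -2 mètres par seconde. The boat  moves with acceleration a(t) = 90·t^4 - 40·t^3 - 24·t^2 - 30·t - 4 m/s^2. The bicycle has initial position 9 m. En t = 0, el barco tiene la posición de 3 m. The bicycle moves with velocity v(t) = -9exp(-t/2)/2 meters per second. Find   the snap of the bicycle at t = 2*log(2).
Starting from velocity v(t) = -9·exp(-t/2)/2, we take 3 derivatives. The derivative of velocity gives acceleration: a(t) = 9·exp(-t/2)/4. Differentiating acceleration, we get jerk: j(t) = -9·exp(-t/2)/8. Differentiating jerk, we get snap: s(t) = 9·exp(-t/2)/16. We have snap s(t) = 9·exp(-t/2)/16. Substituting t = 2*log(2): s(2*log(2)) = 9/32.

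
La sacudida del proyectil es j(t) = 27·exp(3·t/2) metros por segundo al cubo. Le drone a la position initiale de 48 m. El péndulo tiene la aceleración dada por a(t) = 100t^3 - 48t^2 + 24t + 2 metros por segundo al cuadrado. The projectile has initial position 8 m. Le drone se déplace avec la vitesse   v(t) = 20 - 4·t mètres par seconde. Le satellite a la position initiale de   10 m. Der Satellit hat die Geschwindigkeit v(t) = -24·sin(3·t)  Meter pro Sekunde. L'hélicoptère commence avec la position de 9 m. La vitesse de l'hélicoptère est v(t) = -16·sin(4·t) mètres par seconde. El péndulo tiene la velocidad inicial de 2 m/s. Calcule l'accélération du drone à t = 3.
En partant de la vitesse v(t) = 20 - 4·t, nous prenons 1 dérivée. En dérivant la vitesse, nous obtenons l'accélération: a(t) = -4. Nous avons l'accélération a(t) = -4. En substituant t = 3: a(3) = -4.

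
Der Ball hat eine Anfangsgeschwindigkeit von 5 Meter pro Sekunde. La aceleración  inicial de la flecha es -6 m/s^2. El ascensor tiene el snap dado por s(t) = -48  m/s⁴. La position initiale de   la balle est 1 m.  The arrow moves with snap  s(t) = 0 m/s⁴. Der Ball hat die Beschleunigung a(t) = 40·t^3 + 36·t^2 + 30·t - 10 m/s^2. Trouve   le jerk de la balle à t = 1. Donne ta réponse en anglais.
To solve this, we need to take 1 derivative of our acceleration equation a(t) = 40·t^3 + 36·t^2 + 30·t - 10. Differentiating acceleration, we get jerk: j(t) = 120·t^2 + 72·t + 30. From the given jerk equation j(t) = 120·t^2 + 72·t + 30, we substitute t = 1 to get j = 222.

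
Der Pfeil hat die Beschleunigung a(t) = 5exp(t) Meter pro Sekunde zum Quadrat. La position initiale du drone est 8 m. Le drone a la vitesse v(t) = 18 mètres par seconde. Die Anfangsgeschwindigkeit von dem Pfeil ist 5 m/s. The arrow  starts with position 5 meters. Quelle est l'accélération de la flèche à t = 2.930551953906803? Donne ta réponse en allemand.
Wir haben die Beschleunigung a(t) = 5·exp(t). Durch Einsetzen von t = 2.930551953906803: a(2.930551953906803) = 93.6898506936556.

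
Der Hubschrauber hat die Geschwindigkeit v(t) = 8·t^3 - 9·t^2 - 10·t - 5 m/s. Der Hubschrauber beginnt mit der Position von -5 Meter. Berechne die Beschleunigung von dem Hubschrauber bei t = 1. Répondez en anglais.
We must differentiate our velocity equation v(t) = 8·t^3 - 9·t^2 - 10·t - 5 1 time. Taking d/dt of v(t), we find a(t) = 24·t^2 - 18·t - 10. Using a(t) = 24·t^2 - 18·t - 10 and substituting t = 1, we find a = -4.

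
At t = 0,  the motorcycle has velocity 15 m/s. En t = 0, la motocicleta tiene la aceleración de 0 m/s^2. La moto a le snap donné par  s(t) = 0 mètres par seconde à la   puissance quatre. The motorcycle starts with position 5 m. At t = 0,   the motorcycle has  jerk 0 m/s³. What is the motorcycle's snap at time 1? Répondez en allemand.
Aus der Gleichung für den Snap s(t) = 0, setzen wir t = 1 ein und erhalten s = 0.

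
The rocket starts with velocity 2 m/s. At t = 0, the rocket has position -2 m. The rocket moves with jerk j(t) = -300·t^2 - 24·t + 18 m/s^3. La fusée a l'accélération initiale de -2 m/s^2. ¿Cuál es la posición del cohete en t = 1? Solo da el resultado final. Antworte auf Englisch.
At t = 1, x = -4.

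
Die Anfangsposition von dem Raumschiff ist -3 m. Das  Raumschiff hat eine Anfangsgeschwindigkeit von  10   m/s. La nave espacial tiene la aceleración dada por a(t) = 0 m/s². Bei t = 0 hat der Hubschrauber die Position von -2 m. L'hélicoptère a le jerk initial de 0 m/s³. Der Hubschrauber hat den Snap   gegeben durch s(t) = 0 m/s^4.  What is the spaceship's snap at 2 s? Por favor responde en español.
Para resolver esto, necesitamos tomar 2 derivadas de nuestra ecuación de la aceleración a(t) = 0. La derivada de la aceleración da la sacudida: j(t) = 0. Tomando d/dt de j(t), encontramos s(t) = 0. Tenemos el snap s(t) = 0. Sustituyendo t = 2: s(2) = 0.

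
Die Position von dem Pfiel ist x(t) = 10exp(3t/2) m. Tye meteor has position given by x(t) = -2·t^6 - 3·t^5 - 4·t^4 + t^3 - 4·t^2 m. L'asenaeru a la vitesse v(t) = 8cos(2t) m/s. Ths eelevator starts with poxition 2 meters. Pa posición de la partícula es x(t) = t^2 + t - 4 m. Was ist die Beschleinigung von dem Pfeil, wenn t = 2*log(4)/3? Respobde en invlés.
Starting from position x(t) = 10·exp(3·t/2), we take 2 derivatives. Differentiating position, we get velocity: v(t) = 15·exp(3·t/2). Differentiating velocity, we get acceleration: a(t) = 45·exp(3·t/2)/2. We have acceleration a(t) = 45·exp(3·t/2)/2. Substituting t = 2*log(4)/3: a(2*log(4)/3) = 90.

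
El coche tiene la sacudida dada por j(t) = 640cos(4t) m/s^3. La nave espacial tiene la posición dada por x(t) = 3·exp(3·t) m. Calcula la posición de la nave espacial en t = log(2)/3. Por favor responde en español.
De la ecuación de la posición x(t) = 3·exp(3·t), sustituimos t = log(2)/3 para obtener x = 6.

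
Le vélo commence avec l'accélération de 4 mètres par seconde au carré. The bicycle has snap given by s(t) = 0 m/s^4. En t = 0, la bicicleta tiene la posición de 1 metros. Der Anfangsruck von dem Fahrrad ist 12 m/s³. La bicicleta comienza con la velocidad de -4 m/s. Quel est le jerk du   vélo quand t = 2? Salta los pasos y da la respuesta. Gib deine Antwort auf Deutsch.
j(2) = 12.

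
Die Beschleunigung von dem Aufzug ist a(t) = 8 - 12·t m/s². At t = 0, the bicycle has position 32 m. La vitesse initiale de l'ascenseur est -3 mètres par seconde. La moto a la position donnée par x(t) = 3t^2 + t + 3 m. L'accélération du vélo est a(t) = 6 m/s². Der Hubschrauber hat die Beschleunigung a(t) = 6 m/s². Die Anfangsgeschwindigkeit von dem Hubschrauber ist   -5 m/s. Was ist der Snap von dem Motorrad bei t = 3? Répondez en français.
Pour résoudre ceci, nous devons prendre 4 dérivées de notre équation de la position x(t) = 3·t^2 + t + 3. En prenant d/dt de x(t), nous trouvons v(t) = 6·t + 1. En prenant d/dt de v(t), nous trouvons a(t) = 6. La dérivée de l'accélération donne le jerk: j(t) = 0. En prenant d/dt de j(t), nous trouvons s(t) = 0. En utilisant s(t) = 0 et en substituant t = 3, nous trouvons s = 0.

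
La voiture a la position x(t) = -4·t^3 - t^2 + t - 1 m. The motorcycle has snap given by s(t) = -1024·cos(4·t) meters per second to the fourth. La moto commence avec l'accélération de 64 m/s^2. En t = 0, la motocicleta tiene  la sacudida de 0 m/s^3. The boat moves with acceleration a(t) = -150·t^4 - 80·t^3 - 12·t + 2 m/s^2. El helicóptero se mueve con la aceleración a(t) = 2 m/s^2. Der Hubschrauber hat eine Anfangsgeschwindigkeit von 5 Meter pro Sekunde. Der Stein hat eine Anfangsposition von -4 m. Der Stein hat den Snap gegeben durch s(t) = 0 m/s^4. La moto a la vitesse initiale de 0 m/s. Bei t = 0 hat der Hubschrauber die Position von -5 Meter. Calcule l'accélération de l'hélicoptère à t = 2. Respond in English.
From the given acceleration equation a(t) = 2, we substitute t = 2 to get a = 2.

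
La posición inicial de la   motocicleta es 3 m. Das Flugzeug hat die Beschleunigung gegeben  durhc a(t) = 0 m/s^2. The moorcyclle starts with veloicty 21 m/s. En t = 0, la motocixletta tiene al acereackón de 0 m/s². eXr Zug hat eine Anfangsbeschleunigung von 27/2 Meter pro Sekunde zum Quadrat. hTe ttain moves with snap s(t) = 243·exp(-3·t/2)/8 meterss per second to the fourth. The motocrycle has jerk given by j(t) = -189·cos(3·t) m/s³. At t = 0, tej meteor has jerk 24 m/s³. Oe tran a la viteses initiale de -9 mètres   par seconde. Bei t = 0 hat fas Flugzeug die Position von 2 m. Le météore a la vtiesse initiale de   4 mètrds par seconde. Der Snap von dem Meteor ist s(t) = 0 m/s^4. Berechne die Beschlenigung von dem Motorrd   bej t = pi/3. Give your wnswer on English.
We need to integrate our jerk equation j(t) = -189·cos(3·t) 1 time. Finding the antiderivative of j(t) and using a(0) = 0: a(t) = -63·sin(3·t). Using a(t) = -63·sin(3·t) and substituting t = pi/3, we find a = 0.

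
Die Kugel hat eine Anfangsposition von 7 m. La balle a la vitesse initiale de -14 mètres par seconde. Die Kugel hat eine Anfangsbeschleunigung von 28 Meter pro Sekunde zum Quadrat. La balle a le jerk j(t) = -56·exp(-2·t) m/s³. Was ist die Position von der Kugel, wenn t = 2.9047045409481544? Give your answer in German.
Um dies zu lösen, müssen wir 3 Stammfunktionen unserer Gleichung für den Ruck j(t) = -56·exp(-2·t) finden. Mit ∫j(t)dt und Anwendung von a(0) = 28, finden wir a(t) = 28·exp(-2·t). Mit ∫a(t)dt und Anwendung von v(0) = -14, finden wir v(t) = -14·exp(-2·t). Die Stammfunktion von der Geschwindigkeit ist die Position. Mit x(0) = 7 erhalten wir x(t) = 7·exp(-2·t). Wir haben die Position x(t) = 7·exp(-2·t). Durch Einsetzen von t = 2.9047045409481544: x(2.9047045409481544) = 0.0209944128201558.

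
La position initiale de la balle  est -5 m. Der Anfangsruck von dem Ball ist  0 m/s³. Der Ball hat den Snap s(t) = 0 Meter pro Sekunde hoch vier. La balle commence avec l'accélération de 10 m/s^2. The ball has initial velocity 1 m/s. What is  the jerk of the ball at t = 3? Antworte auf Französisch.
En partant du snap s(t) = 0, nous prenons 1 primitive. La primitive du snap, avec j(0) = 0, donne le jerk: j(t) = 0. Nous avons le jerk j(t) = 0. En substituant t = 3: j(3) = 0.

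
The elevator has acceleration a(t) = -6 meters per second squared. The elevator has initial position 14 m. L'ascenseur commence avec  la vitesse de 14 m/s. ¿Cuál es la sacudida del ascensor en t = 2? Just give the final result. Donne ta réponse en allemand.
Der Ruck bei t = 2 ist j = 0.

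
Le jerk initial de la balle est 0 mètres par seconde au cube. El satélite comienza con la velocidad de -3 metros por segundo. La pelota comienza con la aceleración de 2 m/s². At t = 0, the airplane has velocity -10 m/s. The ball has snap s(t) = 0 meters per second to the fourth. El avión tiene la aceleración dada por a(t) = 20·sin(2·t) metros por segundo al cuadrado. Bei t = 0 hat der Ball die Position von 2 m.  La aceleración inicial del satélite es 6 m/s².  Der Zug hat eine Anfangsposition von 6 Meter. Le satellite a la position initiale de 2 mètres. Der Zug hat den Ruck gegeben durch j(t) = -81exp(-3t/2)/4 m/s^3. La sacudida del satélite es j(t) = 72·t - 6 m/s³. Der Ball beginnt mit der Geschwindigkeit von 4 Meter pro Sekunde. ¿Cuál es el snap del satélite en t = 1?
Para resolver esto, necesitamos tomar 1 derivada de nuestra ecuación de la sacudida j(t) = 72·t - 6. Tomando d/dt de j(t), encontramos s(t) = 72. Usando s(t) = 72 y sustituyendo t = 1, encontramos s = 72.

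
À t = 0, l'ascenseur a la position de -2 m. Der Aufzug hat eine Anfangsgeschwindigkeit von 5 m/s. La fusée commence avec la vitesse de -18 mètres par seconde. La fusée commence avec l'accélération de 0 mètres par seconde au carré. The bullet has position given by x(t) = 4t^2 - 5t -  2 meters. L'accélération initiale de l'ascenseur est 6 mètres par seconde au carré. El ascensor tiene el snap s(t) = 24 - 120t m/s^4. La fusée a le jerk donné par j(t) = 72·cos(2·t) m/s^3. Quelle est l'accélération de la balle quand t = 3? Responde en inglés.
We must differentiate our position equation x(t) = 4·t^2 - 5·t - 2 2 times. Taking d/dt of x(t), we find v(t) = 8·t - 5. Taking d/dt of v(t), we find a(t) = 8. From the given acceleration equation a(t) = 8, we substitute t = 3 to get a = 8.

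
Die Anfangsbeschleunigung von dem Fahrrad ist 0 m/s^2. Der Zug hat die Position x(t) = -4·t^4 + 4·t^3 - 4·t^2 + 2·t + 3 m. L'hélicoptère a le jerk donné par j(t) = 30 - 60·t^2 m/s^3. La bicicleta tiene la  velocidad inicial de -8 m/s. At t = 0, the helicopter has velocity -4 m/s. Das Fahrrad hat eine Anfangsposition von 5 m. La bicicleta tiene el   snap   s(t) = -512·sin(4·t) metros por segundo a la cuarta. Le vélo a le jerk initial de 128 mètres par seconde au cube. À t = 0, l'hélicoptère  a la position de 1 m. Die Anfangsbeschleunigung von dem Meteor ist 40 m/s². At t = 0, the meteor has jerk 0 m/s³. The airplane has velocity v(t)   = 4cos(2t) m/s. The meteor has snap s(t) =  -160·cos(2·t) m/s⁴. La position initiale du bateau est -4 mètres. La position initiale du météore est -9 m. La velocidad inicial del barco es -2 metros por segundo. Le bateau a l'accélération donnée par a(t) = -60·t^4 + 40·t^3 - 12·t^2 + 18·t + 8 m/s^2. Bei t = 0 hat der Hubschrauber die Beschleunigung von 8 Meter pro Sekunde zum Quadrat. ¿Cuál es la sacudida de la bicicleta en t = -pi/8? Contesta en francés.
En partant du snap s(t) = -512·sin(4·t), nous prenons 1 primitive. En intégrant le snap et en utilisant la condition initiale j(0) = 128, nous obtenons j(t) = 128·cos(4·t). En utilisant j(t) = 128·cos(4·t) et en substituant t = -pi/8, nous trouvons j = 0.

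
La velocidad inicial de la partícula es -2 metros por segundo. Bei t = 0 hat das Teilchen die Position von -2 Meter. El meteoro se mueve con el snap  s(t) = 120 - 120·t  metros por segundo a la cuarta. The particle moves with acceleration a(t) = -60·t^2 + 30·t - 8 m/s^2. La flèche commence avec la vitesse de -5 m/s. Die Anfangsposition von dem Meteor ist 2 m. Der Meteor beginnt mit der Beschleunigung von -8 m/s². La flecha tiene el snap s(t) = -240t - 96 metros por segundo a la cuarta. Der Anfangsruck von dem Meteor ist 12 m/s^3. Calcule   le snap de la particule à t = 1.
Nous devons dériver notre équation de l'accélération a(t) = -60·t^2 + 30·t - 8 2 fois. En dérivant l'accélération, nous obtenons le jerk: j(t) = 30 - 120·t. En dérivant le jerk, nous obtenons le snap: s(t) = -120. De l'équation du snap s(t) = -120, nous substituons t = 1 pour obtenir s = -120.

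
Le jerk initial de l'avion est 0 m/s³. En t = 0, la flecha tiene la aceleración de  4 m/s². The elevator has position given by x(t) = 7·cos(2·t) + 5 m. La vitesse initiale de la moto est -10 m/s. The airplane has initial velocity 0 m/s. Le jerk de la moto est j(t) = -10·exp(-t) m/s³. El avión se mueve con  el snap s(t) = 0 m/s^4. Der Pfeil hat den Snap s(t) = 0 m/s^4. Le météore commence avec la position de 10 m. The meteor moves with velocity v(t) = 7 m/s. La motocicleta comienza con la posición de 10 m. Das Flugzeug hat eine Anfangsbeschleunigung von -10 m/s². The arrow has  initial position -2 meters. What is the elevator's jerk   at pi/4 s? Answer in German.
Ausgehend von der Position x(t) = 7·cos(2·t) + 5, nehmen wir 3 Ableitungen. Die Ableitung von der Position ergibt die Geschwindigkeit: v(t) = -14·sin(2·t). Durch Ableiten von der Geschwindigkeit erhalten wir die Beschleunigung: a(t) = -28·cos(2·t). Durch Ableiten von der Beschleunigung erhalten wir den Ruck: j(t) = 56·sin(2·t). Wir haben den Ruck j(t) = 56·sin(2·t). Durch Einsetzen von t = pi/4: j(pi/4) = 56.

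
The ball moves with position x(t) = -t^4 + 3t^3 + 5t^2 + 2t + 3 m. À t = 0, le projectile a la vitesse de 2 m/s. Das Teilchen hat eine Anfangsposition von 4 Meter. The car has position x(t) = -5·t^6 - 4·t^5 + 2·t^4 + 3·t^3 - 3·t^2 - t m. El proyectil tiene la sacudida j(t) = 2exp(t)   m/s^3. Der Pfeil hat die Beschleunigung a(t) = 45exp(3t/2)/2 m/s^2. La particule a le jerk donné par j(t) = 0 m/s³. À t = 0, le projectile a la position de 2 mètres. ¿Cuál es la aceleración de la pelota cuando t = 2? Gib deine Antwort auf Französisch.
En partant de la position x(t) = -t^4 + 3·t^3 + 5·t^2 + 2·t + 3, nous prenons 2 dérivées. En dérivant la position, nous obtenons la vitesse: v(t) = -4·t^3 + 9·t^2 + 10·t + 2. En prenant d/dt de v(t), nous trouvons a(t) = -12·t^2 + 18·t + 10. En utilisant a(t) = -12·t^2 + 18·t + 10 et en substituant t = 2, nous trouvons a = -2.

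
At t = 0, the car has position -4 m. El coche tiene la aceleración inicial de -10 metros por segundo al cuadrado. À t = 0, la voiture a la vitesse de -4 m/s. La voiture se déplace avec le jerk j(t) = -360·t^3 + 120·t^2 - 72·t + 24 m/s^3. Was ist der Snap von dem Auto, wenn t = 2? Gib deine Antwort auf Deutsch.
Um dies zu lösen, müssen wir 1 Ableitung unserer Gleichung für den Ruck j(t) = -360·t^3 + 120·t^2 - 72·t + 24 nehmen. Mit d/dt von j(t) finden wir s(t) = -1080·t^2 + 240·t - 72. Wir haben den Snap s(t) = -1080·t^2 + 240·t - 72. Durch Einsetzen von t = 2: s(2) = -3912.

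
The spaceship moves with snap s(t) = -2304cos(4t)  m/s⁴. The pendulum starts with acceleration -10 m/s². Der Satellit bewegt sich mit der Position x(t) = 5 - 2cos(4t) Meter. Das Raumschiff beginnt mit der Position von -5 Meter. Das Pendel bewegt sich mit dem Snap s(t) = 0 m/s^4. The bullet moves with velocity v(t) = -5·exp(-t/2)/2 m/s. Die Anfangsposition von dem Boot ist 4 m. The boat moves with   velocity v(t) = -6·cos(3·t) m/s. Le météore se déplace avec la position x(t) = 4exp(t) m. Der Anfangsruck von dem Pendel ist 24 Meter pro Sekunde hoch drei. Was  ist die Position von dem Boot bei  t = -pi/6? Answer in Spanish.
Necesitamos integrar nuestra ecuación de la velocidad v(t) = -6·cos(3·t) 1 vez. Integrando la velocidad y usando la condición inicial x(0) = 4, obtenemos x(t) = 4 - 2·sin(3·t). Tenemos la posición x(t) = 4 - 2·sin(3·t). Sustituyendo t = -pi/6: x(-pi/6) = 6.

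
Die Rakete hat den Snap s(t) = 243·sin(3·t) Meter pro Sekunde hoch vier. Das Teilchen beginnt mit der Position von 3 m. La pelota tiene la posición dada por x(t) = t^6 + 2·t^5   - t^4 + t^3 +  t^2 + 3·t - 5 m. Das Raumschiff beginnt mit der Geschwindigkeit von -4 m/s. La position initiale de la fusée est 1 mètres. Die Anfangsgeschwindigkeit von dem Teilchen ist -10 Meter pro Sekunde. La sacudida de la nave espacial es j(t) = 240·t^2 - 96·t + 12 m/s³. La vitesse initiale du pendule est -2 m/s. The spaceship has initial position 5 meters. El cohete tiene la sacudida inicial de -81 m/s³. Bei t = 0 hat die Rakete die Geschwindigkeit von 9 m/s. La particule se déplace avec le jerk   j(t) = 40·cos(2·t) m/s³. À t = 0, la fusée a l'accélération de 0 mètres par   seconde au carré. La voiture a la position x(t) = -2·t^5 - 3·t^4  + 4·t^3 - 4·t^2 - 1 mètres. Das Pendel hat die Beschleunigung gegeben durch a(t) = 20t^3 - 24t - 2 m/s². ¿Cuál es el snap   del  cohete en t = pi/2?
Usando s(t) = 243·sin(3·t) y sustituyendo t = pi/2, encontramos s = -243.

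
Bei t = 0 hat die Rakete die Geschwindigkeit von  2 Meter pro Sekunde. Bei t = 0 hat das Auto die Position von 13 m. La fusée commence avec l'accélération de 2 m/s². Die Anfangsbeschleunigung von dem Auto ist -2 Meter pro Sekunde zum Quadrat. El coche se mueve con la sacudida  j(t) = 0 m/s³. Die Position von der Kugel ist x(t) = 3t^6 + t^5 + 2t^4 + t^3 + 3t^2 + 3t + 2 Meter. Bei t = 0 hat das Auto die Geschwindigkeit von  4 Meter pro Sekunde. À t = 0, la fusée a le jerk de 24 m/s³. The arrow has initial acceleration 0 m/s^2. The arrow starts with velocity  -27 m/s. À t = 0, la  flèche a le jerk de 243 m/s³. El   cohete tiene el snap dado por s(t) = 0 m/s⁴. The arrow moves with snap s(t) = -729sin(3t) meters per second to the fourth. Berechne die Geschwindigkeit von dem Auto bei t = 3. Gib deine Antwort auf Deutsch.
Wir müssen das Integral unserer Gleichung für den Ruck j(t) = 0 2-mal finden. Die Stammfunktion von dem Ruck ist die Beschleunigung. Mit a(0) = -2 erhalten wir a(t) = -2. Mit ∫a(t)dt und Anwendung von v(0) = 4, finden wir v(t) = 4 - 2·t. Aus der Gleichung für die Geschwindigkeit v(t) = 4 - 2·t, setzen wir t = 3 ein und erhalten v = -2.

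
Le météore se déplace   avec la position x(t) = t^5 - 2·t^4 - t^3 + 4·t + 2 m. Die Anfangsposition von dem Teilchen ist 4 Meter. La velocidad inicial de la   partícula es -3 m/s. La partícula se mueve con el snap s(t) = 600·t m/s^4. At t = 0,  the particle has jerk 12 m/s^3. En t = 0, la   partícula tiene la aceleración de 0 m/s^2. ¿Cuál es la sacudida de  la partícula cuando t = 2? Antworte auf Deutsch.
Wir müssen das Integral unserer Gleichung für den Snap s(t) = 600·t 1-mal finden. Die Stammfunktion von dem Snap, mit j(0) = 12, ergibt den Ruck: j(t) = 300·t^2 + 12. Wir haben den Ruck j(t) = 300·t^2 + 12. Durch Einsetzen von t = 2: j(2) = 1212.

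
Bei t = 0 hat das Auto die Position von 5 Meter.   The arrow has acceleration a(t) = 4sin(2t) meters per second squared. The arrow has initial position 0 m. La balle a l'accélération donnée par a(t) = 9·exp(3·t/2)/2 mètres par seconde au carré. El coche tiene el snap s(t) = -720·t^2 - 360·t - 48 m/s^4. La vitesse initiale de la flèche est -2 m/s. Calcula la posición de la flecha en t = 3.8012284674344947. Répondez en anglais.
We must find the antiderivative of our acceleration equation a(t) = 4·sin(2·t) 2 times. Taking ∫a(t)dt and applying v(0) = -2, we find v(t) = -2·cos(2·t). Integrating velocity and using the initial condition x(0) = 0, we get x(t) = -sin(2·t). Using x(t) = -sin(2·t) and substituting t = 3.8012284674344947, we find x = -0.968534079042725.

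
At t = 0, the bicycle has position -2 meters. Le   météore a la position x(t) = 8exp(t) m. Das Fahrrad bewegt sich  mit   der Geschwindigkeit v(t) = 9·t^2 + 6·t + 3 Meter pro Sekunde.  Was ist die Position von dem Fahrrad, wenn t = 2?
Um dies zu lösen, müssen wir 1 Integral unserer Gleichung für die Geschwindigkeit v(t) = 9·t^2 + 6·t + 3 finden. Die Stammfunktion von der Geschwindigkeit, mit x(0) = -2, ergibt die Position: x(t) = 3·t^3 + 3·t^2 + 3·t - 2. Wir haben die Position x(t) = 3·t^3 + 3·t^2 + 3·t - 2. Durch Einsetzen von t = 2: x(2) = 40.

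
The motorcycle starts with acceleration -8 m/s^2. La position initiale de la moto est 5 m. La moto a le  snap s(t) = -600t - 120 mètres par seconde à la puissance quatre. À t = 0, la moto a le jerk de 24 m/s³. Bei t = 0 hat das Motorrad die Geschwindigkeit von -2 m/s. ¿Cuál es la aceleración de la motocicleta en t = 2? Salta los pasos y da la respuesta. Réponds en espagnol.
En t = 2, a = -1000.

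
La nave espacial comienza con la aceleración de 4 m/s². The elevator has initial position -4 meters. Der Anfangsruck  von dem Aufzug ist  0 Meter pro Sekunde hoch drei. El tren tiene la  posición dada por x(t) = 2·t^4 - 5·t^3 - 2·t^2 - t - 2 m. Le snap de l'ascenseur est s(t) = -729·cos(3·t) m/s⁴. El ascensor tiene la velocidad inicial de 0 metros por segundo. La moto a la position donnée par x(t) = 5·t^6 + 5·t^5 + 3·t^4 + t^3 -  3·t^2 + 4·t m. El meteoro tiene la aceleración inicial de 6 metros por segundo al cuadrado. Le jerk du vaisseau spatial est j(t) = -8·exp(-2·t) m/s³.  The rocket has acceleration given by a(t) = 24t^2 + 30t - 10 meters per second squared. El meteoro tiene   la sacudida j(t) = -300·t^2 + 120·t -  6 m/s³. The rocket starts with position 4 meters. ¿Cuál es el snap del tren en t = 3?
Debemos derivar nuestra ecuación de la posición x(t) = 2·t^4 - 5·t^3 - 2·t^2 - t - 2 4 veces. Derivando la posición, obtenemos la velocidad: v(t) = 8·t^3 - 15·t^2 - 4·t - 1. La derivada de la velocidad da la aceleración: a(t) = 24·t^2 - 30·t - 4. Derivando la aceleración, obtenemos la sacudida: j(t) = 48·t - 30. La derivada de la sacudida da el snap: s(t) = 48. De la ecuación del snap s(t) = 48, sustituimos t = 3 para obtener s = 48.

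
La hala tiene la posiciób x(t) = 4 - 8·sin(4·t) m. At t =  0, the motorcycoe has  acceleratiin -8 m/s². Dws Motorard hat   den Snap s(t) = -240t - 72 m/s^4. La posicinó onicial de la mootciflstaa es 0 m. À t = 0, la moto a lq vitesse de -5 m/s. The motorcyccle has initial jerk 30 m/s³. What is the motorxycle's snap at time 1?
Using s(t) = -240·t - 72 and substituting t = 1, we find s = -312.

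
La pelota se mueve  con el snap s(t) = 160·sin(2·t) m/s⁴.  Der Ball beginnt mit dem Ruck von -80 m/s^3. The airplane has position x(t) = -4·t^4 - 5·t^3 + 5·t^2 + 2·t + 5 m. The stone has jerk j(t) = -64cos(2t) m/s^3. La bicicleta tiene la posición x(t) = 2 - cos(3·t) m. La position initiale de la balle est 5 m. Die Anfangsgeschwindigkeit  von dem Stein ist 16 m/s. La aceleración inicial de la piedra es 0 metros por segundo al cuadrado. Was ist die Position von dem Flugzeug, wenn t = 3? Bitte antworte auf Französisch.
Nous avons la position x(t) = -4·t^4 - 5·t^3 + 5·t^2 + 2·t + 5. En substituant t = 3: x(3) = -403.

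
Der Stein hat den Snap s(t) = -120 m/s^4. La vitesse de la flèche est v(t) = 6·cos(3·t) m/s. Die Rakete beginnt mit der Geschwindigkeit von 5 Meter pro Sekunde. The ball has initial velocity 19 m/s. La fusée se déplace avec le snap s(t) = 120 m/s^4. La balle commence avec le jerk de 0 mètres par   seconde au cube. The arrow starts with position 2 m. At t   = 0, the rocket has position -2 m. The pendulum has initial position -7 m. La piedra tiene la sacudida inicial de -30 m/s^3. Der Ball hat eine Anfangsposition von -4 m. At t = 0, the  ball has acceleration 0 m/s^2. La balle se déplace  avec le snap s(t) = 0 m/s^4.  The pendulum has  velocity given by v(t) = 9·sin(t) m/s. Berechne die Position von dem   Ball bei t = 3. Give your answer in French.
En partant du snap s(t) = 0, nous prenons 4 intégrales. La primitive du snap, avec j(0) = 0, donne le jerk: j(t) = 0. En prenant ∫j(t)dt et en appliquant a(0) = 0, nous trouvons a(t) = 0. La primitive de l'accélération, avec v(0) = 19, donne la vitesse: v(t) = 19. En intégrant la vitesse et en utilisant la condition initiale x(0) = -4, nous obtenons x(t) = 19·t - 4. Nous avons la position x(t) = 19·t - 4. En substituant t = 3: x(3) = 53.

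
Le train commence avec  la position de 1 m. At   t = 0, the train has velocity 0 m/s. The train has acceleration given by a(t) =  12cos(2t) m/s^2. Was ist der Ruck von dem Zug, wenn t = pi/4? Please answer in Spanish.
Para resolver esto, necesitamos tomar 1 derivada de nuestra ecuación de la aceleración a(t) = 12·cos(2·t). Derivando la aceleración, obtenemos la sacudida: j(t) = -24·sin(2·t). De la ecuación de la sacudida j(t) = -24·sin(2·t), sustituimos t = pi/4 para obtener j = -24.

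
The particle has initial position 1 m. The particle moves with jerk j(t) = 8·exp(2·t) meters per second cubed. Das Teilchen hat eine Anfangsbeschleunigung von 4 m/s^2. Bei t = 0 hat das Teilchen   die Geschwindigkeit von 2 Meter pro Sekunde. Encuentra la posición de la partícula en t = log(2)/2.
Necesitamos integrar nuestra ecuación de la sacudida j(t) = 8·exp(2·t) 3 veces. La integral de la sacudida, con a(0) = 4, da la aceleración: a(t) = 4·exp(2·t). Tomando ∫a(t)dt y aplicando v(0) = 2, encontramos v(t) = 2·exp(2·t). La antiderivada de la velocidad es la posición. Usando x(0) = 1, obtenemos x(t) = exp(2·t). Usando x(t) = exp(2·t) y sustituyendo t = log(2)/2, encontramos x = 2.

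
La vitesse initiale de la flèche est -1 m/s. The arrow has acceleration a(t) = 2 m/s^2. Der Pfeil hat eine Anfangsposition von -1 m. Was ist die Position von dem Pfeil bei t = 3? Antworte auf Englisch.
To find the answer, we compute 2 antiderivatives of a(t) = 2. The antiderivative of acceleration, with v(0) = -1, gives velocity: v(t) = 2·t - 1. Taking ∫v(t)dt and applying x(0) = -1, we find x(t) = t^2 - t - 1. From the given position equation x(t) = t^2 - t - 1, we substitute t = 3 to get x = 5.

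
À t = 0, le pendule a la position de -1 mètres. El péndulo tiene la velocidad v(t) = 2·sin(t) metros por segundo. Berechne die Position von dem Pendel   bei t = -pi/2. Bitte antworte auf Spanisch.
Necesitamos integrar nuestra ecuación de la velocidad v(t) = 2·sin(t) 1 vez. La antiderivada de la velocidad, con x(0) = -1, da la posición: x(t) = 1 - 2·cos(t). Tenemos la posición x(t) = 1 - 2·cos(t). Sustituyendo t = -pi/2: x(-pi/2) = 1.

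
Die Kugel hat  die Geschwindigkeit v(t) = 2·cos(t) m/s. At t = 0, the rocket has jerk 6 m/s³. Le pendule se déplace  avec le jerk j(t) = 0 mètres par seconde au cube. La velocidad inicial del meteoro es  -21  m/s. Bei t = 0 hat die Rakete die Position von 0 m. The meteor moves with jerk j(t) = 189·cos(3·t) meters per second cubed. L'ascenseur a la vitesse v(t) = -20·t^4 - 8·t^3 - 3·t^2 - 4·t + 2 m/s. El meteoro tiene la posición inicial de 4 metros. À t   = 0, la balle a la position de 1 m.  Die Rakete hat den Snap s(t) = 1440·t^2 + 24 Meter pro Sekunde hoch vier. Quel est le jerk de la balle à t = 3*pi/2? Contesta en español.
Para resolver esto, necesitamos tomar 2 derivadas de nuestra ecuación de la velocidad v(t) = 2·cos(t). La derivada de la velocidad da la aceleración: a(t) = -2·sin(t). Tomando d/dt de a(t), encontramos j(t) = -2·cos(t). Usando j(t) = -2·cos(t) y sustituyendo t = 3*pi/2, encontramos j = 0.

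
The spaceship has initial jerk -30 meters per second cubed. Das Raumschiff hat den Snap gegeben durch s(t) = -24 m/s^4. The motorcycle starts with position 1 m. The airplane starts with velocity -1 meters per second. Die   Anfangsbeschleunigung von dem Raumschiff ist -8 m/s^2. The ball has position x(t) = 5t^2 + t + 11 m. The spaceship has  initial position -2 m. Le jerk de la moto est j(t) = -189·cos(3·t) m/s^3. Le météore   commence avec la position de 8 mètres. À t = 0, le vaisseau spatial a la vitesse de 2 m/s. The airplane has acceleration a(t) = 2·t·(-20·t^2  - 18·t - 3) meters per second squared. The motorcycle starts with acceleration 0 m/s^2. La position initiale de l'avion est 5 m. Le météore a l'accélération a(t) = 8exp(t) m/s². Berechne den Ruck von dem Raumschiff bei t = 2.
Wir müssen das Integral unserer Gleichung für den Snap s(t) = -24 1-mal finden. Die Stammfunktion von dem Snap, mit j(0) = -30, ergibt den Ruck: j(t) = -24·t - 30. Mit j(t) = -24·t - 30 und Einsetzen von t = 2, finden wir j = -78.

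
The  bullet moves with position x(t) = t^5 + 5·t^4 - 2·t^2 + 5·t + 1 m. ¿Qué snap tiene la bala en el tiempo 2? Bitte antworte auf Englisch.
Starting from position x(t) = t^5 + 5·t^4 - 2·t^2 + 5·t + 1, we take 4 derivatives. The derivative of position gives velocity: v(t) = 5·t^4 + 20·t^3 - 4·t + 5. Taking d/dt of v(t), we find a(t) = 20·t^3 + 60·t^2 - 4. Differentiating acceleration, we get jerk: j(t) = 60·t^2 + 120·t. Taking d/dt of j(t), we find s(t) = 120·t + 120. From the given snap equation s(t) = 120·t + 120, we substitute t = 2 to get s = 360.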